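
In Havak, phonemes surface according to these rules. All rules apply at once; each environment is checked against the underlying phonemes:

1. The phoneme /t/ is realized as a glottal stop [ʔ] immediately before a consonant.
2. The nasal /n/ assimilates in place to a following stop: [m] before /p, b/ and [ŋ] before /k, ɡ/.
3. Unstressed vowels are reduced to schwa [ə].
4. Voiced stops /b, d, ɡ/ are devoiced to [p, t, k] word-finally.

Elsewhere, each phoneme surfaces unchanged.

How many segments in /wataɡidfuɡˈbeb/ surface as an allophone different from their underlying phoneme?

5

Segments that undergo a rule: /a/ → [ə] (rule 3); /a/ → [ə] (rule 3); /i/ → [ə] (rule 3); /u/ → [ə] (rule 3); /b/ → [p] (rule 4).
All other segments surface unchanged.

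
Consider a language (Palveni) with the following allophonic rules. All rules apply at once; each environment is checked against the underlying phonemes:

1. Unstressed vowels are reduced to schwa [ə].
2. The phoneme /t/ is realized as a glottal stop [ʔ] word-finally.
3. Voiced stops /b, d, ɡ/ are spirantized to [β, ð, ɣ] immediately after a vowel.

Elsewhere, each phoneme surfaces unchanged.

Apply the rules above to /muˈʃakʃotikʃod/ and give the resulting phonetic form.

[məˈʃakʃətəkʃəð]

/m/ stays [m].
/u/ — between /m/ and /ʃ/, in an unstressed syllable — surfaces as [ə] (rule 1).
/ʃ/ — not in any rule's target class → [ʃ].
/a/ (between /ʃ/ and /k/) is in the target of rule 1 but the environment (in an unstressed syllable) is not met → [a].
/k/ — not in any rule's target class → [k].
/ʃ/ (between /k/ and /o/): no rule targets it → [ʃ].
/o/ — between /ʃ/ and /t/, in an unstressed syllable — surfaces as [ə] (rule 1).
/t/ (between /o/ and /i/): rule 2 targets it, but not word-finally → unchanged [t].
/i/ (between /t/ and /k/) occurs in an unstressed syllable → [ə] by rule 1.
/k/ (between /i/ and /ʃ/) is unaffected → [k].
/ʃ/ stays [ʃ].
/o/ meets the environment for rule 1 (in an unstressed syllable) → [ə].
/d/ (word-final): immediately after a vowel, so rule 3 applies → [ð].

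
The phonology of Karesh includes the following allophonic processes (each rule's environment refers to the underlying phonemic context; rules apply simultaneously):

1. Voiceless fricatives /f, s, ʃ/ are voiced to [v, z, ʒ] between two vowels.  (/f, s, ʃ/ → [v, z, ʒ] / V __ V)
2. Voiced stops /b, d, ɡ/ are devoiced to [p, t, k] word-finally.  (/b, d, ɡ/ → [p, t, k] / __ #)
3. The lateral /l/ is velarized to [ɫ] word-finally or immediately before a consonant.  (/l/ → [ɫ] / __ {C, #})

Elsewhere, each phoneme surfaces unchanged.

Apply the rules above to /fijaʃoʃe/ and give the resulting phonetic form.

/f/ (word-initial): rule 1 targets it, but not between two vowels → unchanged [f].
/ʃ/ — between /a/ and /o/, between two vowels — surfaces as [ʒ] (rule 1).
/ʃ/ — between /o/ and /e/, between two vowels — surfaces as [ʒ] (rule 1).

[fijaʒoʒe]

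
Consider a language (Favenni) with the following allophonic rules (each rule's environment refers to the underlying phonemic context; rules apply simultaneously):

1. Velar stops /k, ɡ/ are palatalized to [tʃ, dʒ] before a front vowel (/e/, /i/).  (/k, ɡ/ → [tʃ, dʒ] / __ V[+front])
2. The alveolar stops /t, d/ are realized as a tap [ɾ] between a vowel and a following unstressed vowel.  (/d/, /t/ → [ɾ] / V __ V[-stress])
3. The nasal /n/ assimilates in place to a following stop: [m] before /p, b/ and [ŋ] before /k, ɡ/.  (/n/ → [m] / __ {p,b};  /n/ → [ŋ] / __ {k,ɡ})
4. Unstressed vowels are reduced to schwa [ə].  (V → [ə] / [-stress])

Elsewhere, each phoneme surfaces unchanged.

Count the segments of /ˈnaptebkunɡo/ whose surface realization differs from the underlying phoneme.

4

Segments that undergo a rule: /e/ → [ə] (rule 4); /u/ → [ə] (rule 4); /n/ → [ŋ] (rule 3); /o/ → [ə] (rule 4).
All other segments surface unchanged.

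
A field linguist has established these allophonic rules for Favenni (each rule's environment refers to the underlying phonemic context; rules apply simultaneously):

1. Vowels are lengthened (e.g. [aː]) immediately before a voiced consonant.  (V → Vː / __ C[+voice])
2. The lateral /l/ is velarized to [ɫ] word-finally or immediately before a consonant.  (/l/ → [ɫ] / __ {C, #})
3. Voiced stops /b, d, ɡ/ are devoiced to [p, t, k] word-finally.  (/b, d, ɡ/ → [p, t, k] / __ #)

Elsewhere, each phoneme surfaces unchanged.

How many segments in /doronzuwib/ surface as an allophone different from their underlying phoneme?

Segments that undergo a rule: /o/ → [oː] (rule 1); /o/ → [oː] (rule 1); /u/ → [uː] (rule 1); /i/ → [iː] (rule 1); /b/ → [p] (rule 3).
All other segments surface unchanged.

5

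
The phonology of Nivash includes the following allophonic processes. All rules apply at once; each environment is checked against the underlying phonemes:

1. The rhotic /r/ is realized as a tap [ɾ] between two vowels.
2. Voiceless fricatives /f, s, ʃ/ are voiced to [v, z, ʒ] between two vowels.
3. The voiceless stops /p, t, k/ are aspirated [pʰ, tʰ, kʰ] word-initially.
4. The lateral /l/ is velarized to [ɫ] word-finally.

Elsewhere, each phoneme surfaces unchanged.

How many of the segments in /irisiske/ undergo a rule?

Segments that undergo a rule: /r/ → [ɾ] (rule 1); /s/ → [z] (rule 2).
All other segments surface unchanged.

2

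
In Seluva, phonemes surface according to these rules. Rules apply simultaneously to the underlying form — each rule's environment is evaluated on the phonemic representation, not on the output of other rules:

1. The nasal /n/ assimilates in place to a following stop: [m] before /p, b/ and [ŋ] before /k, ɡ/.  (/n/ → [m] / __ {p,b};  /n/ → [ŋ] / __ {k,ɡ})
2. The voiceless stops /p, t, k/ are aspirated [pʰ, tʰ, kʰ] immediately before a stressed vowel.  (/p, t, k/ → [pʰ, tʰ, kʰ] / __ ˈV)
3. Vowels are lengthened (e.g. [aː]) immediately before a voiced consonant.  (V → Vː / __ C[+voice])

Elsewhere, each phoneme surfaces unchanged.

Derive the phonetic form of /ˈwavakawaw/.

[ˈwaːvakaːwaːw]

/w/ — not in any rule's target class → [w].
/a/ — between /w/ and /v/, before a voiced consonant — surfaces as [aː] (rule 3).
/v/ (between /a/ and /a/) is unaffected → [v].
/a/ (between /v/ and /k/) fails the environment for rule 3, so it stays [a].
/k/ (between /a/ and /a/) is in the target of rule 2 but the environment (immediately before a stressed vowel) is not met → [k].
/a/ (between /k/ and /w/) occurs before a voiced consonant → [aː] by rule 3.
/w/ (between /a/ and /a/) is unaffected → [w].
/a/ (between /w/ and /w/) occurs before a voiced consonant → [aː] by rule 3.
/w/ stays [w].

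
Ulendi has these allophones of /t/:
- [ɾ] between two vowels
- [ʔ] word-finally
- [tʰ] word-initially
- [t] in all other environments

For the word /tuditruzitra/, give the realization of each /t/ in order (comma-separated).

Occurrence 1 (position 1): word-initially → [tʰ].
Occurrence 2 (position 5): no conditioning environment matches → elsewhere allophone [t].
Occurrence 3 (position 10): no conditioning environment matches → elsewhere allophone [t].

[tʰ], [t], [t]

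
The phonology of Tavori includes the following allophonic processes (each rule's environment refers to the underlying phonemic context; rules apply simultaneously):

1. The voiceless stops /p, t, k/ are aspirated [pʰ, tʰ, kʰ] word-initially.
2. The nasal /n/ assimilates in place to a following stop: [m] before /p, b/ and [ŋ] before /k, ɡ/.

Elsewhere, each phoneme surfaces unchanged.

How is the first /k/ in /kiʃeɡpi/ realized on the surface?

[kʰ]

/k/ (word-initial): word-initially, so rule 1 applies → [kʰ].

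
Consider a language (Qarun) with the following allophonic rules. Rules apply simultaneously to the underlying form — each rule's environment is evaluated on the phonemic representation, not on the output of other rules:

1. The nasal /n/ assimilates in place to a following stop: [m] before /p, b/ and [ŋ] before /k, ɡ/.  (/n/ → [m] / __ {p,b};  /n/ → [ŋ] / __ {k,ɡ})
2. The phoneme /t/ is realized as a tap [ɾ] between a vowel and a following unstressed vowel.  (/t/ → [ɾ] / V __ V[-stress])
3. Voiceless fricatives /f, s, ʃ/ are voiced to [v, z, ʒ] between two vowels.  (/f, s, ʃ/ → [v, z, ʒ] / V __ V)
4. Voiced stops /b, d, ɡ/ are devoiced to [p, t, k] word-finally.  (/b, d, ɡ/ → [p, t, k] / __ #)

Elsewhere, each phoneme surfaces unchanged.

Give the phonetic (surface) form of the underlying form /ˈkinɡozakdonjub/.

/k/ (word-initial) is unaffected → [k].
/i/ — not in any rule's target class → [i].
/n/ (between /i/ and /ɡ/) occurs before a labial or velar stop → [ŋ] by rule 1.
/ɡ/ (between /n/ and /o/) is in the target of rule 4 but the environment (word-finally) is not met → [ɡ].
/o/ — not in any rule's target class → [o].
/z/ stays [z].
/a/ (between /z/ and /k/) is unaffected → [a].
/k/ — not in any rule's target class → [k].
/d/ (between /k/ and /o/): rule 4 targets it, but not word-finally → unchanged [d].
/o/ (between /d/ and /n/) is unaffected → [o].
/n/ (between /o/ and /j/) fails the environment for rule 1, so it stays [n].
/j/ stays [j].
/u/ (between /j/ and /b/): no rule targets it → [u].
Rule 4 applies to /b/ (word-final: word-finally) → [p].

[ˈkiŋɡozakdonjup]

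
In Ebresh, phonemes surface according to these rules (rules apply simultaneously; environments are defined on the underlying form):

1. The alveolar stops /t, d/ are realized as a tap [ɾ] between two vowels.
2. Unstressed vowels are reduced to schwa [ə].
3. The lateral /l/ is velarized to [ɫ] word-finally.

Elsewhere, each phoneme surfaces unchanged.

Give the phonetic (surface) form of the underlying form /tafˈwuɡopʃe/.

/t/ (word-initial) is in the target of rule 1 but the environment (between two vowels) is not met → [t].
Rule 2 applies to /a/ (between /t/ and /f/: in an unstressed syllable) → [ə].
/u/ (between /w/ and /ɡ/): rule 2 targets it, but not in an unstressed syllable → unchanged [u].
/o/ — between /ɡ/ and /p/, in an unstressed syllable — surfaces as [ə] (rule 2).
Rule 2 applies to /e/ (word-final: in an unstressed syllable) → [ə].

[təfˈwuɡəpʃə]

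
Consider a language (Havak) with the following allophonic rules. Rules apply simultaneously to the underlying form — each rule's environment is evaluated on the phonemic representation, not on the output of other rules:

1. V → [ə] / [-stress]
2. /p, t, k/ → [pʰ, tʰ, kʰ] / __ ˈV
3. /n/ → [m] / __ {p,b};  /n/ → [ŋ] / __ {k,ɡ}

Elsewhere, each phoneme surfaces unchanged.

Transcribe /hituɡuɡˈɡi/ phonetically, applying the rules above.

[hətəɡəɡˈɡi]

/h/ (word-initial): no rule targets it → [h].
/i/ meets the environment for rule 1 (in an unstressed syllable) → [ə].
/t/ (between /i/ and /u/) is in the target of rule 2 but the environment (immediately before a stressed vowel) is not met → [t].
/u/ meets the environment for rule 1 (in an unstressed syllable) → [ə].
/ɡ/ (between /u/ and /u/) is unaffected → [ɡ].
/u/ — between /ɡ/ and /ɡ/, in an unstressed syllable — surfaces as [ə] (rule 1).
/ɡ/ (between /u/ and /ɡ/) is unaffected → [ɡ].
/ɡ/ (between /ɡ/ and /i/): no rule targets it → [ɡ].
/i/ — word-final; rule 1 does not apply here → [i].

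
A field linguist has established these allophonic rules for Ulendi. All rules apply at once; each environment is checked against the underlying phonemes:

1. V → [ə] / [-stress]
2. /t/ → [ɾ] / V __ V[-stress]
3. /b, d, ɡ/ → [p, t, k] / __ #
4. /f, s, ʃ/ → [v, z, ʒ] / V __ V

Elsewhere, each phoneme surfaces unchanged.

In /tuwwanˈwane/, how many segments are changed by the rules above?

3

Segments that undergo a rule: /u/ → [ə] (rule 1); /a/ → [ə] (rule 1); /e/ → [ə] (rule 1).
All other segments surface unchanged.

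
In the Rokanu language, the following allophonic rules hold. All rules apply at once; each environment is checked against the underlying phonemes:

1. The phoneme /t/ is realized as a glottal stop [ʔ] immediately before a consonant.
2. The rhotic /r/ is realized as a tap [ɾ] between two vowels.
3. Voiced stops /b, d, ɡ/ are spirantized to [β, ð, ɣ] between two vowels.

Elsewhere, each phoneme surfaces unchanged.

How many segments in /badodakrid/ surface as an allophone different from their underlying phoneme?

Segments that undergo a rule: /d/ → [ð] (rule 3); /d/ → [ð] (rule 3).
All other segments surface unchanged.

2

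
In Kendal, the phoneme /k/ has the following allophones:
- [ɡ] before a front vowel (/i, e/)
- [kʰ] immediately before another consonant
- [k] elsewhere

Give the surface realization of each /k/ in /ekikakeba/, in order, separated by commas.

Occurrence 1 (position 2): before a front vowel (/i, e/) → [ɡ].
Occurrence 2 (position 4): no conditioning environment matches → elsewhere allophone [k].
Occurrence 3 (position 6): before a front vowel (/i, e/) → [ɡ].

[ɡ], [k], [ɡ]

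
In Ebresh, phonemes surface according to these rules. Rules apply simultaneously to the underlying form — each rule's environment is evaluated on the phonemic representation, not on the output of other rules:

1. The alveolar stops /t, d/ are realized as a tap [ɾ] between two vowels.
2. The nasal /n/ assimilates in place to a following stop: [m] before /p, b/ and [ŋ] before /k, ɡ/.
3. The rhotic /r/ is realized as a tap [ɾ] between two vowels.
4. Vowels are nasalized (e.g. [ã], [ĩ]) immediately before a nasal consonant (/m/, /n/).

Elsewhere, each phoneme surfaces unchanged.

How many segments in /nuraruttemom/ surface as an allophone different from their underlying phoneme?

4

Segments that undergo a rule: /r/ → [ɾ] (rule 3); /r/ → [ɾ] (rule 3); /e/ → [ẽ] (rule 4); /o/ → [õ] (rule 4).
All other segments surface unchanged.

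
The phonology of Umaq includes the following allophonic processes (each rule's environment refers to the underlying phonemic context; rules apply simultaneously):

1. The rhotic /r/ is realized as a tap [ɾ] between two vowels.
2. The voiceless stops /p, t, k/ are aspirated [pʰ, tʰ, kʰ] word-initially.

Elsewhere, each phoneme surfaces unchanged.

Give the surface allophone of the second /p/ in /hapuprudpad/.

[p]

/p/ (between /u/ and /r/) fails the environment for rule 2, so it stays [p].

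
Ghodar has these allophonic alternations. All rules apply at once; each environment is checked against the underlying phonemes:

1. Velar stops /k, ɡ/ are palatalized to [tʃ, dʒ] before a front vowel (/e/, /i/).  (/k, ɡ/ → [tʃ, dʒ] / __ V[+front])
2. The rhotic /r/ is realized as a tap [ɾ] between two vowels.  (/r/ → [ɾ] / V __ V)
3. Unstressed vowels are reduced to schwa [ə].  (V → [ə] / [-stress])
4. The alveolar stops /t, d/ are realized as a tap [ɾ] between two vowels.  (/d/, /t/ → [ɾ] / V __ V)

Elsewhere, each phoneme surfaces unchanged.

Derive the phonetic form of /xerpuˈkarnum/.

/x/ — not in any rule's target class → [x].
/e/ (between /x/ and /r/) occurs in an unstressed syllable → [ə] by rule 3.
/r/ — between /e/ and /p/; rule 2 does not apply here → [r].
/p/ stays [p].
/u/ (between /p/ and /k/) occurs in an unstressed syllable → [ə] by rule 3.
/k/ (between /u/ and /a/): rule 1 targets it, but not before a front vowel → unchanged [k].
/a/ — between /k/ and /r/; rule 3 does not apply here → [a].
/r/ — between /a/ and /n/; rule 2 does not apply here → [r].
/n/ — not in any rule's target class → [n].
/u/ — between /n/ and /m/, in an unstressed syllable — surfaces as [ə] (rule 3).
/m/ — not in any rule's target class → [m].

[xərpəˈkarnəm]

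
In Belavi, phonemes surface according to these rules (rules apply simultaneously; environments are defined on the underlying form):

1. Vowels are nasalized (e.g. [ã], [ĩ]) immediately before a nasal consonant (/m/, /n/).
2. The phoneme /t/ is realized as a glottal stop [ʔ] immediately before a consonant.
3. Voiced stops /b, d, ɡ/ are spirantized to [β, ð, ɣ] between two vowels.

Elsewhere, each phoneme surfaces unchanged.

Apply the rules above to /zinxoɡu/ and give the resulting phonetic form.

/z/ — not in any rule's target class → [z].
/i/ (between /z/ and /n/) occurs before a nasal consonant → [ĩ] by rule 1.
/n/ (between /i/ and /x/) is unaffected → [n].
/x/ (between /n/ and /o/) is unaffected → [x].
/o/ — between /x/ and /ɡ/; rule 1 does not apply here → [o].
Rule 3 applies to /ɡ/ (between /o/ and /u/: between two vowels) → [ɣ].
/u/ — word-final; rule 1 does not apply here → [u].

[zĩnxoɣu]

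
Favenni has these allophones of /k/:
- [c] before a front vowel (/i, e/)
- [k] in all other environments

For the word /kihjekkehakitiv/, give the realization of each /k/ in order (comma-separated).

Occurrence 1 (position 1): before a front vowel → [c].
Occurrence 2 (position 6): no conditioning environment matches → elsewhere allophone [k].
Occurrence 3 (position 7): before a front vowel → [c].
Occurrence 4 (position 11): before a front vowel → [c].

[c], [k], [c], [c]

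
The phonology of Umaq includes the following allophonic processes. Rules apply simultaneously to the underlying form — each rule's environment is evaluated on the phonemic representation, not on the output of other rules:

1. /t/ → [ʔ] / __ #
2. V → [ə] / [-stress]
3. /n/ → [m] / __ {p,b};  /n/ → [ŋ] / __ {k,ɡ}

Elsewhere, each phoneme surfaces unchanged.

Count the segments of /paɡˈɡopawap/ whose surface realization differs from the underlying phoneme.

3

Segments that undergo a rule: /a/ → [ə] (rule 2); /a/ → [ə] (rule 2); /a/ → [ə] (rule 2).
All other segments surface unchanged.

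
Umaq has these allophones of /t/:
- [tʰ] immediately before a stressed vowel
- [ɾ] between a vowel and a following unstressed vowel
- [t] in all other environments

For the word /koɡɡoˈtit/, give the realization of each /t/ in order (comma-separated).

Occurrence 1 (position 6): immediately before a stressed vowel → [tʰ].
Occurrence 2 (position 8): no conditioning environment matches → elsewhere allophone [t].

[tʰ], [t]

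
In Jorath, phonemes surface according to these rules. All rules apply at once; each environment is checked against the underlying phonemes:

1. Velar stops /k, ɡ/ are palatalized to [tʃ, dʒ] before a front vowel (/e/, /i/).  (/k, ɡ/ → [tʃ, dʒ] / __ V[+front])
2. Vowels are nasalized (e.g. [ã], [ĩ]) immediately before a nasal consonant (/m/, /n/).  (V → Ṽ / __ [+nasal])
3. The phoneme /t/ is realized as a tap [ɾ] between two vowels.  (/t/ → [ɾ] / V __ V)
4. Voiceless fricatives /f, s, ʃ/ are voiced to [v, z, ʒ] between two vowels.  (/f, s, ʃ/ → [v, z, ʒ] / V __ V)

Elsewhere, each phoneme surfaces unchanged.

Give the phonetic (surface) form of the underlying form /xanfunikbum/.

[xãnfũnikbũm]

/x/ stays [x].
/a/ (between /x/ and /n/) occurs before a nasal consonant → [ã] by rule 2.
/n/ (between /a/ and /f/): no rule targets it → [n].
/f/ (between /n/ and /u/) is in the target of rule 4 but the environment (between two vowels) is not met → [f].
/u/ meets the environment for rule 2 (before a nasal consonant) → [ũ].
/n/ — not in any rule's target class → [n].
/i/ (between /n/ and /k/) is in the target of rule 2 but the environment (before a nasal consonant) is not met → [i].
/k/ (between /i/ and /b/) fails the environment for rule 1, so it stays [k].
/b/ (between /k/ and /u/) is unaffected → [b].
/u/ meets the environment for rule 2 (before a nasal consonant) → [ũ].
/m/ (word-final) is unaffected → [m].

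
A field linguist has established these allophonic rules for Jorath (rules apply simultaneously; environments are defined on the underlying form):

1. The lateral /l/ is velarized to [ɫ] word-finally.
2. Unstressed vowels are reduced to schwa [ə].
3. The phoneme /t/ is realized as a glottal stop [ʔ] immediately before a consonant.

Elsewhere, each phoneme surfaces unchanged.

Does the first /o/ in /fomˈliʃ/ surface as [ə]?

Yes

/o/ — between /f/ and /m/, in an unstressed syllable — surfaces as [ə] (rule 2).
The actual realization is [ə], which matches [ə].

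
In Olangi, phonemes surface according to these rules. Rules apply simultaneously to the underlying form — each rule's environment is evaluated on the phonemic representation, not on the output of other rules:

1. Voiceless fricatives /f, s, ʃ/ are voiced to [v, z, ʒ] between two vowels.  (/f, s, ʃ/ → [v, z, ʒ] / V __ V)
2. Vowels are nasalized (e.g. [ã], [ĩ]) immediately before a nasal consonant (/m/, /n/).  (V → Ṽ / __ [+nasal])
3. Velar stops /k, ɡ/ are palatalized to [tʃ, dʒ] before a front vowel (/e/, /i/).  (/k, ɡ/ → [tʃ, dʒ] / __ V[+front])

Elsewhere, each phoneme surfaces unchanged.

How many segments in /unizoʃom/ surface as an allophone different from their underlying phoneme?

3

Segments that undergo a rule: /u/ → [ũ] (rule 2); /ʃ/ → [ʒ] (rule 1); /o/ → [õ] (rule 2).
All other segments surface unchanged.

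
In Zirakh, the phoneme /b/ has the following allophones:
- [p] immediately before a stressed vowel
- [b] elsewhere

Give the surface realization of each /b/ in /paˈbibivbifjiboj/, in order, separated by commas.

[p], [b], [b], [b]

Occurrence 1 (position 3): immediately before a stressed vowel → [p].
Occurrence 2 (position 5): no conditioning environment matches → elsewhere allophone [b].
Occurrence 3 (position 8): no conditioning environment matches → elsewhere allophone [b].
Occurrence 4 (position 13): no conditioning environment matches → elsewhere allophone [b].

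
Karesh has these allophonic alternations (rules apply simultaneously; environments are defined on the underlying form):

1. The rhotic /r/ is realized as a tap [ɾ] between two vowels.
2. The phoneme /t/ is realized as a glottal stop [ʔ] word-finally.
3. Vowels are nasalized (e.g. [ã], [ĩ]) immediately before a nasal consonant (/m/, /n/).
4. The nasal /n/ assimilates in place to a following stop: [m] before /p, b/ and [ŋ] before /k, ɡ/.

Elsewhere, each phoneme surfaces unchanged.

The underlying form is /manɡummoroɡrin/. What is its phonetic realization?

[mãŋɡũmmoɾoɡrĩn]

/m/ (word-initial): no rule targets it → [m].
/a/ meets the environment for rule 3 (before a nasal consonant) → [ã].
/n/ — between /a/ and /ɡ/, before a labial or velar stop — surfaces as [ŋ] (rule 4).
/ɡ/ (between /n/ and /u/) is unaffected → [ɡ].
/u/ (between /ɡ/ and /m/): before a nasal consonant, so rule 3 applies → [ũ].
/m/ (between /u/ and /m/) is unaffected → [m].
/m/ (between /m/ and /o/): no rule targets it → [m].
/o/ (between /m/ and /r/): rule 3 targets it, but not before a nasal consonant → unchanged [o].
/r/ (between /o/ and /o/): between two vowels, so rule 1 applies → [ɾ].
/o/ — between /r/ and /ɡ/; rule 3 does not apply here → [o].
/ɡ/ — not in any rule's target class → [ɡ].
/r/ — between /ɡ/ and /i/; rule 1 does not apply here → [r].
/i/ (between /r/ and /n/): before a nasal consonant, so rule 3 applies → [ĩ].
/n/ (word-final) is in the target of rule 4 but the environment (before a labial or velar stop) is not met → [n].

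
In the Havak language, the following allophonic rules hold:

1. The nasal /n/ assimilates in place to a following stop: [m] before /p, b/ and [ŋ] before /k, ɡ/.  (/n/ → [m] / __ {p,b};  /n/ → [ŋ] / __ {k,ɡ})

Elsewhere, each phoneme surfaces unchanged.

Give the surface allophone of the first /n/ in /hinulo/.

/n/ — between /i/ and /u/; rule 1 does not apply here → [n].

[n]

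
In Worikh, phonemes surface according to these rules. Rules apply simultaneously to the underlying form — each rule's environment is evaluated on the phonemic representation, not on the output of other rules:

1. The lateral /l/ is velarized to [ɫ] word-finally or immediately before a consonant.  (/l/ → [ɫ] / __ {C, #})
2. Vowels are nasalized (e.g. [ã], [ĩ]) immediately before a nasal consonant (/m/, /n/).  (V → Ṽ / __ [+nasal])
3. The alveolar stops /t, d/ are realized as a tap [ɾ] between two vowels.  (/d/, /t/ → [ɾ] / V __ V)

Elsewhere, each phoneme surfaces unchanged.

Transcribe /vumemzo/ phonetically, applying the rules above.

/v/ (word-initial) is unaffected → [v].
/u/ (between /v/ and /m/): before a nasal consonant, so rule 2 applies → [ũ].
/m/ — not in any rule's target class → [m].
/e/ — between /m/ and /m/, before a nasal consonant — surfaces as [ẽ] (rule 2).
/m/ — not in any rule's target class → [m].
/z/ (between /m/ and /o/): no rule targets it → [z].
/o/ — word-final; rule 2 does not apply here → [o].

[vũmẽmzo]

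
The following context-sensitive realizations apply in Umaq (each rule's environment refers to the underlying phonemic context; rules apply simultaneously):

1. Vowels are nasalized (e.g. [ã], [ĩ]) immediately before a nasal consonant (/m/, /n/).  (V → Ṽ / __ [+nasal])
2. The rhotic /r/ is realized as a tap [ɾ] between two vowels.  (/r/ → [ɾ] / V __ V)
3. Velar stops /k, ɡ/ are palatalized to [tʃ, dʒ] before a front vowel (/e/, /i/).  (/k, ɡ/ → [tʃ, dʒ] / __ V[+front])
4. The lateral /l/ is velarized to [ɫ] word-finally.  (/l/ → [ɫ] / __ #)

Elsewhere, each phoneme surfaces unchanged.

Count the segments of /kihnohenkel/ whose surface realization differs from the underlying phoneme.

Segments that undergo a rule: /k/ → [tʃ] (rule 3); /e/ → [ẽ] (rule 1); /k/ → [tʃ] (rule 3); /l/ → [ɫ] (rule 4).
All other segments surface unchanged.

4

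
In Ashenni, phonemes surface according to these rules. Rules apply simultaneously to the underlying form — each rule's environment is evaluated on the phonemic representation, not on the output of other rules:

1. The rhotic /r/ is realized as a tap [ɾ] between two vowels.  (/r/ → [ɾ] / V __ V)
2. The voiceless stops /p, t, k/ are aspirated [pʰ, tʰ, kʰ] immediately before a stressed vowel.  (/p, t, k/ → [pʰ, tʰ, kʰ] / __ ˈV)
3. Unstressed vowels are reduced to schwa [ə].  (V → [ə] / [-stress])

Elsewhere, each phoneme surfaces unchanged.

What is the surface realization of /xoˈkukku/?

/x/ stays [x].
Rule 3 applies to /o/ (between /x/ and /k/: in an unstressed syllable) → [ə].
Rule 2 applies to /k/ (between /o/ and /u/: immediately before a stressed vowel) → [kʰ].
/u/ (between /k/ and /k/) fails the environment for rule 3, so it stays [u].
/k/ — between /u/ and /k/; rule 2 does not apply here → [k].
/k/ — between /k/ and /u/; rule 2 does not apply here → [k].
/u/ meets the environment for rule 3 (in an unstressed syllable) → [ə].

[xəˈkʰukkə]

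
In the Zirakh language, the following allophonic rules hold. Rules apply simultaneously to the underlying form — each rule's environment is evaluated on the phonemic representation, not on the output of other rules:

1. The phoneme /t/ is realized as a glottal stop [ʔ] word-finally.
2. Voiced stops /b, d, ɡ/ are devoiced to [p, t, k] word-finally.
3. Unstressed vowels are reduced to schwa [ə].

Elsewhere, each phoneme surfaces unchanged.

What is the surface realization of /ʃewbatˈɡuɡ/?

[ʃəwbətˈɡuk]

/e/ — between /ʃ/ and /w/, in an unstressed syllable — surfaces as [ə] (rule 3).
/b/ — between /w/ and /a/; rule 2 does not apply here → [b].
Rule 3 applies to /a/ (between /b/ and /t/: in an unstressed syllable) → [ə].
/t/ (between /a/ and /ɡ/) fails the environment for rule 1, so it stays [t].
/ɡ/ (between /t/ and /u/): rule 2 targets it, but not word-finally → unchanged [ɡ].
/u/ — between /ɡ/ and /ɡ/; rule 3 does not apply here → [u].
Rule 2 applies to /ɡ/ (word-final: word-finally) → [k].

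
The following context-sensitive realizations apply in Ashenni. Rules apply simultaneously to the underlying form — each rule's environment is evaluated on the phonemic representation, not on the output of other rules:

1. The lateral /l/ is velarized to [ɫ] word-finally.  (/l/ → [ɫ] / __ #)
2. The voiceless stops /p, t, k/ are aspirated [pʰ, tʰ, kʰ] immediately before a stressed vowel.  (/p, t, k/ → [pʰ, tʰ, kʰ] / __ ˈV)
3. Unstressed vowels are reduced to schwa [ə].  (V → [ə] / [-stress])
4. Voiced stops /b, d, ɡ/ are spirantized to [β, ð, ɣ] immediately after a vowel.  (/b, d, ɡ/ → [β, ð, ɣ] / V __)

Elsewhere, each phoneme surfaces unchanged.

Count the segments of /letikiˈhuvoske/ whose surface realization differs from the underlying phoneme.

Segments that undergo a rule: /e/ → [ə] (rule 3); /i/ → [ə] (rule 3); /i/ → [ə] (rule 3); /o/ → [ə] (rule 3); /e/ → [ə] (rule 3).
All other segments surface unchanged.

5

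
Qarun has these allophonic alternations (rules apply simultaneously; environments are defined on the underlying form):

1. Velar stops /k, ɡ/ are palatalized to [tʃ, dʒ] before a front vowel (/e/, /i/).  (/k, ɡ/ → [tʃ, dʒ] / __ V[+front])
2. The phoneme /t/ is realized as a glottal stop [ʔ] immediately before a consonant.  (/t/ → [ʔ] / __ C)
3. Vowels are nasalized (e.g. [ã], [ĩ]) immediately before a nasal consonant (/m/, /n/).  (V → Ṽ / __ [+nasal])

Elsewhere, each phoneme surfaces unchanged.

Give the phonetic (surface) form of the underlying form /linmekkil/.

[lĩnmektʃil]

/l/ (word-initial) is unaffected → [l].
/i/ (between /l/ and /n/) occurs before a nasal consonant → [ĩ] by rule 3.
/n/ (between /i/ and /m/) is unaffected → [n].
/m/ stays [m].
/e/ (between /m/ and /k/) fails the environment for rule 3, so it stays [e].
/k/ (between /e/ and /k/) fails the environment for rule 1, so it stays [k].
/k/ (between /k/ and /i/): before a front vowel, so rule 1 applies → [tʃ].
/i/ (between /k/ and /l/) fails the environment for rule 3, so it stays [i].
/l/ stays [l].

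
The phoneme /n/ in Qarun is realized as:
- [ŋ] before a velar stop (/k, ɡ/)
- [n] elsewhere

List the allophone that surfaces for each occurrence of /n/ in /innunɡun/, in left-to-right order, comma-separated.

[n], [n], [ŋ], [n]

Occurrence 1 (position 2): no conditioning environment matches → elsewhere allophone [n].
Occurrence 2 (position 3): no conditioning environment matches → elsewhere allophone [n].
Occurrence 3 (position 5): before a velar stop → [ŋ].
Occurrence 4 (position 8): no conditioning environment matches → elsewhere allophone [n].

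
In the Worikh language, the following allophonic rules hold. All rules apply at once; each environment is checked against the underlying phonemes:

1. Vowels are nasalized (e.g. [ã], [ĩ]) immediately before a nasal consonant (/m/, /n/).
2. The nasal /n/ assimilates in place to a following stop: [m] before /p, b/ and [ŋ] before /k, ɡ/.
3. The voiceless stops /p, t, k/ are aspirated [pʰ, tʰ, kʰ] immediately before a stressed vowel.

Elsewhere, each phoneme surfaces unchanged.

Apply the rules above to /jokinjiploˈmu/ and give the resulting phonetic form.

/j/ stays [j].
/o/ (between /j/ and /k/) fails the environment for rule 1, so it stays [o].
/k/ (between /o/ and /i/): rule 3 targets it, but not immediately before a stressed vowel → unchanged [k].
/i/ — between /k/ and /n/, before a nasal consonant — surfaces as [ĩ] (rule 1).
/n/ (between /i/ and /j/) is in the target of rule 2 but the environment (before a labial or velar stop) is not met → [n].
/j/ (between /n/ and /i/): no rule targets it → [j].
/i/ (between /j/ and /p/) fails the environment for rule 1, so it stays [i].
/p/ (between /i/ and /l/) fails the environment for rule 3, so it stays [p].
/l/ (between /p/ and /o/): no rule targets it → [l].
/o/ meets the environment for rule 1 (before a nasal consonant) → [õ].
/m/ stays [m].
/u/ — word-final; rule 1 does not apply here → [u].

[jokĩnjiplõˈmu]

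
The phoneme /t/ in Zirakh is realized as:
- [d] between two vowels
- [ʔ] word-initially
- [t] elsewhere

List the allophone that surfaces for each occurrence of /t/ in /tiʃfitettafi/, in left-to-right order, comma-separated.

[ʔ], [d], [t], [t]

Occurrence 1 (position 1): word-initially → [ʔ].
Occurrence 2 (position 6): between two vowels → [d].
Occurrence 3 (position 8): no conditioning environment matches → elsewhere allophone [t].
Occurrence 4 (position 9): no conditioning environment matches → elsewhere allophone [t].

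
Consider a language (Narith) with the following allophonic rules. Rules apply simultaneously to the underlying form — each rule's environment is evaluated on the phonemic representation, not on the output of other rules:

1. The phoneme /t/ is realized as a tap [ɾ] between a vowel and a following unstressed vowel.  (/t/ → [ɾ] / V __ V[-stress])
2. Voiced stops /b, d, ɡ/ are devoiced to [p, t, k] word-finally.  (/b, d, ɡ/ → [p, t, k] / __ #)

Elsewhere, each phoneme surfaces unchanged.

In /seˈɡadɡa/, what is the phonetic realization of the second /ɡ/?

[ɡ]

/ɡ/ (between /d/ and /a/): rule 2 targets it, but not word-finally → unchanged [ɡ].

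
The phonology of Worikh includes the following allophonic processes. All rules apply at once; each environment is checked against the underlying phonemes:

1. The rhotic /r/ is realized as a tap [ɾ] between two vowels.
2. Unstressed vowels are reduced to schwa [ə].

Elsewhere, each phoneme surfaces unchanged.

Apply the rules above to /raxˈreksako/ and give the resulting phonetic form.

[rəxˈreksəkə]

/r/ (word-initial) fails the environment for rule 1, so it stays [r].
Rule 2 applies to /a/ (between /r/ and /x/: in an unstressed syllable) → [ə].
/x/ — not in any rule's target class → [x].
/r/ (between /x/ and /e/) fails the environment for rule 1, so it stays [r].
/e/ (between /r/ and /k/): rule 2 targets it, but not in an unstressed syllable → unchanged [e].
/k/ (between /e/ and /s/): no rule targets it → [k].
/s/ (between /k/ and /a/) is unaffected → [s].
/a/ meets the environment for rule 2 (in an unstressed syllable) → [ə].
/k/ stays [k].
/o/ (word-final) occurs in an unstressed syllable → [ə] by rule 2.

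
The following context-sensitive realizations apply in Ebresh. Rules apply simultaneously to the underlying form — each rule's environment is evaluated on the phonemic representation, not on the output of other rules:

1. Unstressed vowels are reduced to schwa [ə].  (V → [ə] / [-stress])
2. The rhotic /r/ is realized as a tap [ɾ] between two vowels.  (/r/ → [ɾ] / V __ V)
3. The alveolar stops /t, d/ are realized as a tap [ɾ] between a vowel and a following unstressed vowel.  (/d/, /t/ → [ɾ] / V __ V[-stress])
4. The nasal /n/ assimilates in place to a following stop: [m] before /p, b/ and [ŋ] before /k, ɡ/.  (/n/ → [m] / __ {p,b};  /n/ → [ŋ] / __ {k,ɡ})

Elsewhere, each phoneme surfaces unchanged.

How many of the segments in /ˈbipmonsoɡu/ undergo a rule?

Segments that undergo a rule: /o/ → [ə] (rule 1); /o/ → [ə] (rule 1); /u/ → [ə] (rule 1).
All other segments surface unchanged.

3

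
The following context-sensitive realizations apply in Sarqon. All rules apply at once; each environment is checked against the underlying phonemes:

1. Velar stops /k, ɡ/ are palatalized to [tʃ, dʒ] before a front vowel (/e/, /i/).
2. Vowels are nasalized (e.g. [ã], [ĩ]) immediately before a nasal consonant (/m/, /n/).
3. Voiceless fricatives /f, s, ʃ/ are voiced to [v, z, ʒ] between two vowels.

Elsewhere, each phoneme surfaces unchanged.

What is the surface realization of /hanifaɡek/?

[hãnivadʒek]

/h/ — not in any rule's target class → [h].
Rule 2 applies to /a/ (between /h/ and /n/: before a nasal consonant) → [ã].
/n/ stays [n].
/i/ (between /n/ and /f/): rule 2 targets it, but not before a nasal consonant → unchanged [i].
Rule 3 applies to /f/ (between /i/ and /a/: between two vowels) → [v].
/a/ (between /f/ and /ɡ/): rule 2 targets it, but not before a nasal consonant → unchanged [a].
/ɡ/ — between /a/ and /e/, before a front vowel — surfaces as [dʒ] (rule 1).
/e/ (between /ɡ/ and /k/) is in the target of rule 2 but the environment (before a nasal consonant) is not met → [e].
/k/ (word-final): rule 1 targets it, but not before a front vowel → unchanged [k].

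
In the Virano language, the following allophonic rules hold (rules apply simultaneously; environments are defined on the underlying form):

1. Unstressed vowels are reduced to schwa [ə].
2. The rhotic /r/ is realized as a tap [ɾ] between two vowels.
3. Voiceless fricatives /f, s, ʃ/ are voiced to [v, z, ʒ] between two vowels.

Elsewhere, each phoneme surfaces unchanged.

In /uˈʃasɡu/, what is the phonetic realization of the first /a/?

[a]

/a/ (between /ʃ/ and /s/) fails the environment for rule 1, so it stays [a].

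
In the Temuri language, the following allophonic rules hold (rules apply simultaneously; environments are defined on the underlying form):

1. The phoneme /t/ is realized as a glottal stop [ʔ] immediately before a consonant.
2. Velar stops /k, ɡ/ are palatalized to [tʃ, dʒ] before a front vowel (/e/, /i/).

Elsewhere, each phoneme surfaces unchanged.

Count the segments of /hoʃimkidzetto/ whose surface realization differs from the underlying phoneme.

2

Segments that undergo a rule: /k/ → [tʃ] (rule 2); /t/ → [ʔ] (rule 1).
All other segments surface unchanged.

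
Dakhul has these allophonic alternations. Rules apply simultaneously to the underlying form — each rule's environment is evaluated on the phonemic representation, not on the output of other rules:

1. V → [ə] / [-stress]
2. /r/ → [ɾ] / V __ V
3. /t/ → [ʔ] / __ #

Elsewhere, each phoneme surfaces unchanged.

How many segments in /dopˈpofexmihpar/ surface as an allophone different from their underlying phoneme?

4

Segments that undergo a rule: /o/ → [ə] (rule 1); /e/ → [ə] (rule 1); /i/ → [ə] (rule 1); /a/ → [ə] (rule 1).
All other segments surface unchanged.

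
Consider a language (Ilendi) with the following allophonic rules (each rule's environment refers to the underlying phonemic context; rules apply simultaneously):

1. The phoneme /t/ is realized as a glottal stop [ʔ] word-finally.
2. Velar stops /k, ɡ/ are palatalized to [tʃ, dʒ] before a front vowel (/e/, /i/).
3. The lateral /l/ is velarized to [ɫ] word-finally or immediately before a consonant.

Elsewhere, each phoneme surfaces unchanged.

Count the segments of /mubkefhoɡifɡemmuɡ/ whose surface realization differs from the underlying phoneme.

3

Segments that undergo a rule: /k/ → [tʃ] (rule 2); /ɡ/ → [dʒ] (rule 2); /ɡ/ → [dʒ] (rule 2).
All other segments surface unchanged.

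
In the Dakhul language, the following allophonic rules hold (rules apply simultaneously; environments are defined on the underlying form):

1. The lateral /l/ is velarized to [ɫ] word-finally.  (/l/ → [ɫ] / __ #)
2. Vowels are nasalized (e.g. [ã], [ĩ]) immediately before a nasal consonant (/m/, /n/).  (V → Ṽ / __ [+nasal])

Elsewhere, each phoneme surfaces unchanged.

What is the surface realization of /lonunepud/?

[lõnũnepud]

/l/ — word-initial; rule 1 does not apply here → [l].
/o/ (between /l/ and /n/) occurs before a nasal consonant → [õ] by rule 2.
/n/ — not in any rule's target class → [n].
/u/ (between /n/ and /n/): before a nasal consonant, so rule 2 applies → [ũ].
/n/ — not in any rule's target class → [n].
/e/ (between /n/ and /p/) fails the environment for rule 2, so it stays [e].
/p/ (between /e/ and /u/): no rule targets it → [p].
/u/ — between /p/ and /d/; rule 2 does not apply here → [u].
/d/ (word-final): no rule targets it → [d].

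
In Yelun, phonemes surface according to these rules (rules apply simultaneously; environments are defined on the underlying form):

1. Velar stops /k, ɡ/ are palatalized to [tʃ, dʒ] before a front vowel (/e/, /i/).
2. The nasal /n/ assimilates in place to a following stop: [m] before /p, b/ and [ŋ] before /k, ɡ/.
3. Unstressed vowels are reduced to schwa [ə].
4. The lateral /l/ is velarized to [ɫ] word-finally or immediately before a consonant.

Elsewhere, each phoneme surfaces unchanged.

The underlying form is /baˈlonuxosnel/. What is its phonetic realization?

/b/ stays [b].
/a/ (between /b/ and /l/): in an unstressed syllable, so rule 3 applies → [ə].
/l/ (between /a/ and /o/) fails the environment for rule 4, so it stays [l].
/o/ — between /l/ and /n/; rule 3 does not apply here → [o].
/n/ (between /o/ and /u/): rule 2 targets it, but not before a labial or velar stop → unchanged [n].
/u/ (between /n/ and /x/): in an unstressed syllable, so rule 3 applies → [ə].
/x/ stays [x].
/o/ meets the environment for rule 3 (in an unstressed syllable) → [ə].
/s/ (between /o/ and /n/): no rule targets it → [s].
/n/ (between /s/ and /e/): rule 2 targets it, but not before a labial or velar stop → unchanged [n].
/e/ (between /n/ and /l/): in an unstressed syllable, so rule 3 applies → [ə].
/l/ meets the environment for rule 4 (word-finally or immediately before a consonant) → [ɫ].

[bəˈlonəxəsnəɫ]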